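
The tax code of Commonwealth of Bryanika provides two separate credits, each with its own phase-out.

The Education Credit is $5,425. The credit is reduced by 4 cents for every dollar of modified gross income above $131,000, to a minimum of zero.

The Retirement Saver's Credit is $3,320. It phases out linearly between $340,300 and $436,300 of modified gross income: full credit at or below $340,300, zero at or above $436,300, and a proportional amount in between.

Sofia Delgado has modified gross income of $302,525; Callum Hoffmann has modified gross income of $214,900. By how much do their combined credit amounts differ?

$2,069

Sofia ($302,525): Education Credit: 4% of the $171,525 excess over $131,000 is $6,861 ≥ base, so the credit is $0. Retirement Saver's Credit: $302,525 is at or below the $340,300 threshold, so the full $3,320 applies. total $0 + $3,320 = $3,320
Callum ($214,900): Education Credit: 4% of the $83,900 excess over $131,000 is $3,356; credit = $5,425 − $3,356 = $2,069. Retirement Saver's Credit: $214,900 is at or below the $340,300 threshold, so the full $3,320 applies. total $2,069 + $3,320 = $5,389
Difference: |$3,320 − $5,389| = $2,069.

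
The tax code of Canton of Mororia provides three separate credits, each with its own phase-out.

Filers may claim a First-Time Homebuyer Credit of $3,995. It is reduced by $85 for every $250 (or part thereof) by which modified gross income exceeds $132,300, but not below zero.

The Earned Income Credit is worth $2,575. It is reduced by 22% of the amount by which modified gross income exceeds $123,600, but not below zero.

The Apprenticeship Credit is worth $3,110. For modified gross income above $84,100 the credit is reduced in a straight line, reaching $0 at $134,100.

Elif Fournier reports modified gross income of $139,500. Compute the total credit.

First-Time Homebuyer Credit: income exceeds $132,300 by $7,200, which is 29 full-or-partial $250 increments; reduction = 29 × $85 = $2,465, leaving $1,530.
Earned Income Credit: 22% of the $15,900 excess over $123,600 is $3,498 ≥ base, so the credit is $0.
Apprenticeship Credit: $139,500 is at or above $134,100, so the credit is $0.
Total: $1,530 + $0 + $0 = $1,530.

$1,530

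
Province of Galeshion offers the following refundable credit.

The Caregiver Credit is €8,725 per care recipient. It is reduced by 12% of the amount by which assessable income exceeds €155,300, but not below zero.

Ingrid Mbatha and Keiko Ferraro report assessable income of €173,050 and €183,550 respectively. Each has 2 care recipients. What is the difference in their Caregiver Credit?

€1,260

Ingrid (€173,050): Caregiver Credit: base = 2 × €8,725 = €17,450. 12% of the €17,750 excess over €155,300 is €2,130; credit = €17,450 − €2,130 = €15,320.
Keiko (€183,550): Caregiver Credit: base = 2 × €8,725 = €17,450. 12% of the €28,250 excess over €155,300 is €3,390; credit = €17,450 − €3,390 = €14,060.
Difference: |€15,320 − €14,060| = €1,260.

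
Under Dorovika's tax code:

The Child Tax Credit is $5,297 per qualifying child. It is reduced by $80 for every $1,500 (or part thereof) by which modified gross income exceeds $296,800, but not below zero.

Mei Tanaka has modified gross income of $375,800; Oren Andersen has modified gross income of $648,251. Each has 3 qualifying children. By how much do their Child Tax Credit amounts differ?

$11,651

Mei ($375,800): Child Tax Credit: base = 3 × $5,297 = $15,891. income exceeds $296,800 by $79,000, which is 53 full-or-partial $1,500 increments; reduction = 53 × $80 = $4,240, leaving $11,651.
Oren ($648,251): Child Tax Credit: base = 3 × $5,297 = $15,891. income exceeds $296,800 by $351,451 → 235 increments × $80 = $18,800 ≥ base, so the credit is $0.
Difference: |$11,651 − $0| = $11,651.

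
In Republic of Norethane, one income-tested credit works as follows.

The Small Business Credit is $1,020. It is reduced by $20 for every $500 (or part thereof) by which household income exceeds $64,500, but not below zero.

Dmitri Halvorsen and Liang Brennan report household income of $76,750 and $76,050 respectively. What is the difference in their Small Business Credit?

Dmitri ($76,750): Small Business Credit: income exceeds $64,500 by $12,250, which is 25 full-or-partial $500 increments; reduction = 25 × $20 = $500, leaving $520.
Liang ($76,050): Small Business Credit: income exceeds $64,500 by $11,550, which is 24 full-or-partial $500 increments; reduction = 24 × $20 = $480, leaving $540.
Difference: |$520 − $540| = $20.

$20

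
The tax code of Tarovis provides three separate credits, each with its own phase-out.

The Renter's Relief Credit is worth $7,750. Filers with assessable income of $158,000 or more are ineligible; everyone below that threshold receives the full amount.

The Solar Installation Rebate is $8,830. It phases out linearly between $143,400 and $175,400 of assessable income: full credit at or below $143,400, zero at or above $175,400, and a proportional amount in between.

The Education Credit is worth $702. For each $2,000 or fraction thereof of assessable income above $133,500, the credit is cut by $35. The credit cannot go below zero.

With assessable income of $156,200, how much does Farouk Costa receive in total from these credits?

Renter's Relief Credit: $156,200 is below the $158,000 cutoff, so the full $7,750 applies.
Solar Installation Rebate: $156,200 is $12,800 into a $32,000 phase-out range, leaving 19,200/32,000 of the credit: $8,830 × 19,200/32,000 = $5,298.
Education Credit: income exceeds $133,500 by $22,700, which is 12 full-or-partial $2,000 increments; reduction = 12 × $35 = $420, leaving $282.
Total: $7,750 + $5,298 + $282 = $13,330.

$13,330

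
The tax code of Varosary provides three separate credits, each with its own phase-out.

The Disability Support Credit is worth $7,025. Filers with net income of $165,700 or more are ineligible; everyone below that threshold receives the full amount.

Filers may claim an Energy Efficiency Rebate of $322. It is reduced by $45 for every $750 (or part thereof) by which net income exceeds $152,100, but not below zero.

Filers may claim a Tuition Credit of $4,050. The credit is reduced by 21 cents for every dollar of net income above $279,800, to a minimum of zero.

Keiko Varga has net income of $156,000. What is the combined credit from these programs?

$11,127

Disability Support Credit: $156,000 is below the $165,700 cutoff, so the full $7,025 applies.
Energy Efficiency Rebate: income exceeds $152,100 by $3,900, which is 6 full-or-partial $750 increments; reduction = 6 × $45 = $270, leaving $52.
Tuition Credit: $156,000 is at or below the $279,800 threshold, so the full $4,050 applies.
Total: $7,025 + $52 + $4,050 = $11,127.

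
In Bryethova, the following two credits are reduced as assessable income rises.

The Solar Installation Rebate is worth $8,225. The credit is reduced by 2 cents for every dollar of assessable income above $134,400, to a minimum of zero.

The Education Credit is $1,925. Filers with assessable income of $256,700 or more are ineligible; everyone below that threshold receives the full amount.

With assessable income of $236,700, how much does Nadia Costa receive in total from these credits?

Solar Installation Rebate: 2% of the $102,300 excess over $134,400 is $2,046; credit = $8,225 − $2,046 = $6,179.
Education Credit: $236,700 is below the $256,700 cutoff, so the full $1,925 applies.
Total: $6,179 + $1,925 = $8,104.

$8,104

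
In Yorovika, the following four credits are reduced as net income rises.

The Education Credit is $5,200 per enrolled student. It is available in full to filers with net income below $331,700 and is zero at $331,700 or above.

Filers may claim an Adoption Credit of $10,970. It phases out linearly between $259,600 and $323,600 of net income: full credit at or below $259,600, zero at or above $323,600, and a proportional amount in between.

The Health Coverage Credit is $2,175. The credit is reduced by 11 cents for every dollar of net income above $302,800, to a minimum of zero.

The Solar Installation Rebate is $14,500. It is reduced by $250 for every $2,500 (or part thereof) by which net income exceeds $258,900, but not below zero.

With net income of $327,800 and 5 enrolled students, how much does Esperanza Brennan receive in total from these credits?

$33,500

Education Credit: base = 5 × $5,200 = $26,000. $327,800 is below the $331,700 cutoff, so the full $26,000 applies.
Adoption Credit: $327,800 is at or above $323,600, so the credit is $0.
Health Coverage Credit: 11% of the $25,000 excess over $302,800 is $2,750 ≥ base, so the credit is $0.
Solar Installation Rebate: income exceeds $258,900 by $68,900, which is 28 full-or-partial $2,500 increments; reduction = 28 × $250 = $7,000, leaving $7,500.
Total: $26,000 + $0 + $0 + $7,500 = $33,500.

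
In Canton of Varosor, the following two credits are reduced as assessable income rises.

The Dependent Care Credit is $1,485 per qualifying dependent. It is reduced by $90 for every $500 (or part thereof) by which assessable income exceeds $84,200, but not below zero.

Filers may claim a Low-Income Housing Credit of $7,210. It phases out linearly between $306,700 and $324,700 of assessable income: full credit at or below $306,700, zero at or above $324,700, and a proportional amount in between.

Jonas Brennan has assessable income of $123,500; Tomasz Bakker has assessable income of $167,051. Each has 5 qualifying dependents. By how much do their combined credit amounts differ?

Jonas ($123,500): Dependent Care Credit: base = 5 × $1,485 = $7,425. income exceeds $84,200 by $39,300, which is 79 full-or-partial $500 increments; reduction = 79 × $90 = $7,110, leaving $315. Low-Income Housing Credit: $123,500 is at or below the $306,700 threshold, so the full $7,210 applies. total $315 + $7,210 = $7,525
Tomasz ($167,051): Dependent Care Credit: base = 5 × $1,485 = $7,425. income exceeds $84,200 by $82,851 → 166 increments × $90 = $14,940 ≥ base, so the credit is $0. Low-Income Housing Credit: $167,051 is at or below the $306,700 threshold, so the full $7,210 applies. total $0 + $7,210 = $7,210
Difference: |$7,525 − $7,210| = $315.

$315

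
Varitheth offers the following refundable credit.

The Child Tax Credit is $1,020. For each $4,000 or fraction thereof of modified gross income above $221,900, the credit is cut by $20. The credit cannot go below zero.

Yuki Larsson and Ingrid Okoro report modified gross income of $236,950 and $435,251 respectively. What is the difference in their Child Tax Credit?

$940

Yuki ($236,950): Child Tax Credit: income exceeds $221,900 by $15,050, which is 4 full-or-partial $4,000 increments; reduction = 4 × $20 = $80, leaving $940.
Ingrid ($435,251): Child Tax Credit: income exceeds $221,900 by $213,351 → 54 increments × $20 = $1,080 ≥ base, so the credit is $0.
Difference: |$940 − $0| = $940.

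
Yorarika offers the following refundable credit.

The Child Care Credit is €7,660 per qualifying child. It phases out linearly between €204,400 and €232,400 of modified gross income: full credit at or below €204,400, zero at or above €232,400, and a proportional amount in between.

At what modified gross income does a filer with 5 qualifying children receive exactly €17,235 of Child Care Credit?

Full credit = 5 × €7,660 = €38,300.
€17,235 is 17,235/38,300 of the full €38,300, so 21,065/38,300 of the €28,000 range has been used: income = €204,400 + €28,000 × 21,065/38,300 = €219,800.

€219,800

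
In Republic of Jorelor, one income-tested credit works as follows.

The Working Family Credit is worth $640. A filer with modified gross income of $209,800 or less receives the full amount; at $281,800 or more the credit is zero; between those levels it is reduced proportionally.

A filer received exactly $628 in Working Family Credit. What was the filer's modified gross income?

$628 is 628/640 of the full $640, so 12/640 of the $72,000 range has been used: income = $209,800 + $72,000 × 12/640 = $211,150.

$211,150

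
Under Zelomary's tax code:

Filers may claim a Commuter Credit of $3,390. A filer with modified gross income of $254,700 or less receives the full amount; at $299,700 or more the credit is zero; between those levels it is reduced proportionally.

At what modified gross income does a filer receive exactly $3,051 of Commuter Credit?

$3,051 is 3,051/3,390 of the full $3,390, so 339/3,390 of the $45,000 range has been used: income = $254,700 + $45,000 × 339/3,390 = $259,200.

$259,200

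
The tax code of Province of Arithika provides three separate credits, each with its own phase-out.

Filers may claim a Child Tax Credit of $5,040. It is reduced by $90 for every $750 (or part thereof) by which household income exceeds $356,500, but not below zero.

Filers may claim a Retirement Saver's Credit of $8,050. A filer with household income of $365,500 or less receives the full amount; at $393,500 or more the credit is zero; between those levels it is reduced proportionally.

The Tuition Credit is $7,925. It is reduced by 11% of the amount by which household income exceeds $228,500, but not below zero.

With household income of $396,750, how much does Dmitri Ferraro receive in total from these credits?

Child Tax Credit: income exceeds $356,500 by $40,250, which is 54 full-or-partial $750 increments; reduction = 54 × $90 = $4,860, leaving $180.
Retirement Saver's Credit: $396,750 is at or above $393,500, so the credit is $0.
Tuition Credit: 11% of the $168,250 excess over $228,500 is $18,507.50 ≥ base, so the credit is $0.
Total: $180 + $0 + $0 = $180.

$180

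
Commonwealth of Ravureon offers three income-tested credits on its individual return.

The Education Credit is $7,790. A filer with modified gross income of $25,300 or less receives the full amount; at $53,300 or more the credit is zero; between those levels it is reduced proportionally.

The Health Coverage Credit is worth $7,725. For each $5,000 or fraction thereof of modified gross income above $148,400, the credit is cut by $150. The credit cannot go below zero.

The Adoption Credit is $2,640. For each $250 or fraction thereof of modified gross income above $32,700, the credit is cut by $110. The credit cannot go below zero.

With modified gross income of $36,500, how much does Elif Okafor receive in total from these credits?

$13,279

Education Credit: $36,500 is $11,200 into a $28,000 phase-out range, leaving 16,800/28,000 of the credit: $7,790 × 16,800/28,000 = $4,674.
Health Coverage Credit: $36,500 is at or below the $148,400 threshold, so the full $7,725 applies.
Adoption Credit: income exceeds $32,700 by $3,800, which is 16 full-or-partial $250 increments; reduction = 16 × $110 = $1,760, leaving $880.
Total: $4,674 + $7,725 + $880 = $13,279.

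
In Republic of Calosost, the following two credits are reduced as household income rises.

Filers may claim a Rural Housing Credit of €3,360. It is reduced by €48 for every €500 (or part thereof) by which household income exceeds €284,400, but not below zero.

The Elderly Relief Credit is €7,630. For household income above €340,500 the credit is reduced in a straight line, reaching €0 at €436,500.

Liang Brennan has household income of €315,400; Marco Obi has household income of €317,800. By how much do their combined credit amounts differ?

Liang (€315,400): Rural Housing Credit: income exceeds €284,400 by €31,000, which is 62 full-or-partial €500 increments; reduction = 62 × €48 = €2,976, leaving €384. Elderly Relief Credit: €315,400 is at or below the €340,500 threshold, so the full €7,630 applies. total €384 + €7,630 = €8,014
Marco (€317,800): Rural Housing Credit: income exceeds €284,400 by €33,400, which is 67 full-or-partial €500 increments; reduction = 67 × €48 = €3,216, leaving €144. Elderly Relief Credit: €317,800 is at or below the €340,500 threshold, so the full €7,630 applies. total €144 + €7,630 = €7,774
Difference: |€8,014 − €7,774| = €240.

€240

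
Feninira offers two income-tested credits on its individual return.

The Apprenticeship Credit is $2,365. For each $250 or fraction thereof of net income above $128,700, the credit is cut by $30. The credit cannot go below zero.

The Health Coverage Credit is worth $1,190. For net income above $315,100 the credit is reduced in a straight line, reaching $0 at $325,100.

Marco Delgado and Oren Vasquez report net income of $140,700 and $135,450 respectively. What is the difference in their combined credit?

Marco ($140,700): Apprenticeship Credit: income exceeds $128,700 by $12,000, which is 48 full-or-partial $250 increments; reduction = 48 × $30 = $1,440, leaving $925. Health Coverage Credit: $140,700 is at or below the $315,100 threshold, so the full $1,190 applies. total $925 + $1,190 = $2,115
Oren ($135,450): Apprenticeship Credit: income exceeds $128,700 by $6,750, which is 27 full-or-partial $250 increments; reduction = 27 × $30 = $810, leaving $1,555. Health Coverage Credit: $135,450 is at or below the $315,100 threshold, so the full $1,190 applies. total $1,555 + $1,190 = $2,745
Difference: |$2,115 − $2,745| = $630.

$630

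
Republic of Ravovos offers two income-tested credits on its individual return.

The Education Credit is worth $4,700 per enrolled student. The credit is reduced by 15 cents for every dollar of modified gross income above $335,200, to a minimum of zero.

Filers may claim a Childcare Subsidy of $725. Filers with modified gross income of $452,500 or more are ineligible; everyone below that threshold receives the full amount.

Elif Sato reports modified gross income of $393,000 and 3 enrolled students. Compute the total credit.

$6,155

Education Credit: base = 3 × $4,700 = $14,100. 15% of the $57,800 excess over $335,200 is $8,670; credit = $14,100 − $8,670 = $5,430.
Childcare Subsidy: $393,000 is below the $452,500 cutoff, so the full $725 applies.
Total: $5,430 + $725 = $6,155.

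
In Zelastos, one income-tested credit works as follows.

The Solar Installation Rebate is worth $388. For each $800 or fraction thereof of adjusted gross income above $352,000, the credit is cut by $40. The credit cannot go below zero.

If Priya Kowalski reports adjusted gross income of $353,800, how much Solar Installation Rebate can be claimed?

Solar Installation Rebate: income exceeds $352,000 by $1,800, which is 3 full-or-partial $800 increments; reduction = 3 × $40 = $120, leaving $268.

$268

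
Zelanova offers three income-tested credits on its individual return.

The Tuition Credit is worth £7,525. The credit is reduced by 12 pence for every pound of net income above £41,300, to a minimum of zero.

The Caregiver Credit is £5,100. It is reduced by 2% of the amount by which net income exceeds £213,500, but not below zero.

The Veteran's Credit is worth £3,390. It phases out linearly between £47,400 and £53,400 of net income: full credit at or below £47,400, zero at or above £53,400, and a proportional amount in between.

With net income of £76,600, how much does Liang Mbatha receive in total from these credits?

£8,389

Tuition Credit: 12% of the £35,300 excess over £41,300 is £4,236; credit = £7,525 − £4,236 = £3,289.
Caregiver Credit: £76,600 is at or below the £213,500 threshold, so the full £5,100 applies.
Veteran's Credit: £76,600 is at or above £53,400, so the credit is £0.
Total: £3,289 + £5,100 + £0 = £8,389.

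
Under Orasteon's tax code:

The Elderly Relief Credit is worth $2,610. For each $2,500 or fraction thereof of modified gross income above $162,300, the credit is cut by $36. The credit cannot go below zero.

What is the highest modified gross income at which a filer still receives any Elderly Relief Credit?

After 72 increments the reduction is 72 × $36 = $2,592, leaving $18; one more increment wipes it out. Increment 72 ends at excess 72 × $2,500 = $180,000, so the highest qualifying income is $162,300 + $180,000 = $342,300.

$342,300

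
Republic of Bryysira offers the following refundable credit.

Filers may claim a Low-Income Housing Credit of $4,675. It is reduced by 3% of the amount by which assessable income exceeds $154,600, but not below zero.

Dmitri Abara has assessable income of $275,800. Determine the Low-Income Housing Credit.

$1,039

Low-Income Housing Credit: 3% of the $121,200 excess over $154,600 is $3,636; credit = $4,675 − $3,636 = $1,039.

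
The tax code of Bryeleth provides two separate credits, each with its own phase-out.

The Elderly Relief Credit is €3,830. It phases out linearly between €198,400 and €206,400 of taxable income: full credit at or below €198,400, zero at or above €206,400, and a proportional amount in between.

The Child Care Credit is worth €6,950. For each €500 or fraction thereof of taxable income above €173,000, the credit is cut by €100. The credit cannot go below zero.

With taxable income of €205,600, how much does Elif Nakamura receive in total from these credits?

€733

Elderly Relief Credit: €205,600 is €7,200 into a €8,000 phase-out range, leaving 800/8,000 of the credit: €3,830 × 800/8,000 = €383.
Child Care Credit: income exceeds €173,000 by €32,600, which is 66 full-or-partial €500 increments; reduction = 66 × €100 = €6,600, leaving €350.
Total: €383 + €350 = €733.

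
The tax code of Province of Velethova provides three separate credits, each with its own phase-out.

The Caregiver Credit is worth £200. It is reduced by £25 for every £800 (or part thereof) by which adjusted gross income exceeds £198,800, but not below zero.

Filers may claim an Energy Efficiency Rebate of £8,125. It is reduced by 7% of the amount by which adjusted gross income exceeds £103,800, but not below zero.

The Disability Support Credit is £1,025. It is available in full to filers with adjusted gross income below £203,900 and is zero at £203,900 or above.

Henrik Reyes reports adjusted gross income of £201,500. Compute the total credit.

£2,411

Caregiver Credit: income exceeds £198,800 by £2,700, which is 4 full-or-partial £800 increments; reduction = 4 × £25 = £100, leaving £100.
Energy Efficiency Rebate: 7% of the £97,700 excess over £103,800 is £6,839; credit = £8,125 − £6,839 = £1,286.
Disability Support Credit: £201,500 is below the £203,900 cutoff, so the full £1,025 applies.
Total: £100 + £1,286 + £1,025 = £2,411.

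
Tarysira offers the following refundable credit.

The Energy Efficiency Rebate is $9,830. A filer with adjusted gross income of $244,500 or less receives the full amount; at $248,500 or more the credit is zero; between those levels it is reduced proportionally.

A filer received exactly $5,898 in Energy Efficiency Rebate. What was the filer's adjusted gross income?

$246,100

$5,898 is 5,898/9,830 of the full $9,830, so 3,932/9,830 of the $4,000 range has been used: income = $244,500 + $4,000 × 3,932/9,830 = $246,100.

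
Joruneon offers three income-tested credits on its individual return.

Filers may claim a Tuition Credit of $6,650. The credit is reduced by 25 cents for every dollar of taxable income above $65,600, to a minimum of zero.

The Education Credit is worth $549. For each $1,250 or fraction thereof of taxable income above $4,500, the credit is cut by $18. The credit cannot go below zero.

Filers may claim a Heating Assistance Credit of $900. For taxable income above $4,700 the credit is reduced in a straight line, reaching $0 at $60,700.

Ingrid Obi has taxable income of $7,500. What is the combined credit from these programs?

$8,000

Tuition Credit: $7,500 is at or below the $65,600 threshold, so the full $6,650 applies.
Education Credit: income exceeds $4,500 by $3,000, which is 3 full-or-partial $1,250 increments; reduction = 3 × $18 = $54, leaving $495.
Heating Assistance Credit: $7,500 is $2,800 into a $56,000 phase-out range, leaving 53,200/56,000 of the credit: $900 × 53,200/56,000 = $855.
Total: $6,650 + $495 + $855 = $8,000.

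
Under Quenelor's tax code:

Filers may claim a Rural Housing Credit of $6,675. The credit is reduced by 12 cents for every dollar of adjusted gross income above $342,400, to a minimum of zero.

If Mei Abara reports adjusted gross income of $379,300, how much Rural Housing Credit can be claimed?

$2,247

Rural Housing Credit: 12% of the $36,900 excess over $342,400 is $4,428; credit = $6,675 − $4,428 = $2,247.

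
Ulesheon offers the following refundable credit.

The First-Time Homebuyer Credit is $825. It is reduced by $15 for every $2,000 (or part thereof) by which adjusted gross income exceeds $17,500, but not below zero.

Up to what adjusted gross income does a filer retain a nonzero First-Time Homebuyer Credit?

$125,500

After 54 increments the reduction is 54 × $15 = $810, leaving $15; one more increment wipes it out. Increment 54 ends at excess 54 × $2,000 = $108,000, so the highest qualifying income is $17,500 + $108,000 = $125,500.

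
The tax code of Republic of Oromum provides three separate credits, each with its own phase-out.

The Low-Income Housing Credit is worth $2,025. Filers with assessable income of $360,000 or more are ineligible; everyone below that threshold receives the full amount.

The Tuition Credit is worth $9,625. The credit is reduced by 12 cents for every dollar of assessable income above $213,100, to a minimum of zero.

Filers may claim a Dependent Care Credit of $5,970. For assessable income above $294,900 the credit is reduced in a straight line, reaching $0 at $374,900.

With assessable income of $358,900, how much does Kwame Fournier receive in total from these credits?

$3,219

Low-Income Housing Credit: $358,900 is below the $360,000 cutoff, so the full $2,025 applies.
Tuition Credit: 12% of the $145,800 excess over $213,100 is $17,496 ≥ base, so the credit is $0.
Dependent Care Credit: $358,900 is $64,000 into a $80,000 phase-out range, leaving 16,000/80,000 of the credit: $5,970 × 16,000/80,000 = $1,194.
Total: $2,025 + $0 + $1,194 = $3,219.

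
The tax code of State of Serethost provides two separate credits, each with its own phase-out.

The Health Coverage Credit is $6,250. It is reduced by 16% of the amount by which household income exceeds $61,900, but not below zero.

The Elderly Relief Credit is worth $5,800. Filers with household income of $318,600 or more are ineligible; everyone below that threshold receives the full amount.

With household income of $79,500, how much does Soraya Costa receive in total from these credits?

Health Coverage Credit: 16% of the $17,600 excess over $61,900 is $2,816; credit = $6,250 − $2,816 = $3,434.
Elderly Relief Credit: $79,500 is below the $318,600 cutoff, so the full $5,800 applies.
Total: $3,434 + $5,800 = $9,234.

$9,234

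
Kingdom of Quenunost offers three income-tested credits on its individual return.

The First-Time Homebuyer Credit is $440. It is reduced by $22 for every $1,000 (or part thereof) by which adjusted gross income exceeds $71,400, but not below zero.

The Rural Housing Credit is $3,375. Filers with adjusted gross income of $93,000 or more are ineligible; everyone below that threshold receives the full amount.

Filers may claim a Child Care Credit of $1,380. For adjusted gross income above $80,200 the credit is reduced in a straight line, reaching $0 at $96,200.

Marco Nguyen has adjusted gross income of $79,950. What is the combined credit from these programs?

$4,997

First-Time Homebuyer Credit: income exceeds $71,400 by $8,550, which is 9 full-or-partial $1,000 increments; reduction = 9 × $22 = $198, leaving $242.
Rural Housing Credit: $79,950 is below the $93,000 cutoff, so the full $3,375 applies.
Child Care Credit: $79,950 is at or below the $80,200 threshold, so the full $1,380 applies.
Total: $242 + $3,375 + $1,380 = $4,997.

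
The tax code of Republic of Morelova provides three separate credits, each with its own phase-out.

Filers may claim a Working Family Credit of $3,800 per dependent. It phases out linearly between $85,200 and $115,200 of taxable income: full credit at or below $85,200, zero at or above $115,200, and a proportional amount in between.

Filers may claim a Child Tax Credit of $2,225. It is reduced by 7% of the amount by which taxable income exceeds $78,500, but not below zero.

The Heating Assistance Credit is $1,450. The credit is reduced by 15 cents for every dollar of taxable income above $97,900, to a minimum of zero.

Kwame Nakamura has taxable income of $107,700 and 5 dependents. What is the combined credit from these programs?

Working Family Credit: base = 5 × $3,800 = $19,000. $107,700 is $22,500 into a $30,000 phase-out range, leaving 7,500/30,000 of the credit: $19,000 × 7,500/30,000 = $4,750.
Child Tax Credit: 7% of the $29,200 excess over $78,500 is $2,044; credit = $2,225 − $2,044 = $181.
Heating Assistance Credit: 15% of the $9,800 excess over $97,900 is $1,470 ≥ base, so the credit is $0.
Total: $4,750 + $181 + $0 = $4,931.

$4,931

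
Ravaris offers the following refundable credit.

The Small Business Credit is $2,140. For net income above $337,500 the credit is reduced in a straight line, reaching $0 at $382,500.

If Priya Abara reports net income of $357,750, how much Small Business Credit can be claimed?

$1,177

Small Business Credit: $357,750 is $20,250 into a $45,000 phase-out range, leaving 24,750/45,000 of the credit: $2,140 × 24,750/45,000 = $1,177.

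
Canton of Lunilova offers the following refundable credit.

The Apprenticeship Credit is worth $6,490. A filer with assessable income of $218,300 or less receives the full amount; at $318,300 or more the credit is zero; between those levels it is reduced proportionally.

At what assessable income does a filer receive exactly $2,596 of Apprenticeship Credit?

$278,300

$2,596 is 2,596/6,490 of the full $6,490, so 3,894/6,490 of the $100,000 range has been used: income = $218,300 + $100,000 × 3,894/6,490 = $278,300.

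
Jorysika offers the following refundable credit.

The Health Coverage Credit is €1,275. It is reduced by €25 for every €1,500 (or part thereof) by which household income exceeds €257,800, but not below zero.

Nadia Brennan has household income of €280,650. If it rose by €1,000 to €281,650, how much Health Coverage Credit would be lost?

€0

At €280,650 — income exceeds €257,800 by €22,850, which is 16 full-or-partial €1,500 increments; reduction = 16 × €25 = €400, leaving €875.
At €281,650 — income exceeds €257,800 by €23,850, which is 16 full-or-partial €1,500 increments; reduction = 16 × €25 = €400, leaving €875.
Lost: €875 − €875 = €0.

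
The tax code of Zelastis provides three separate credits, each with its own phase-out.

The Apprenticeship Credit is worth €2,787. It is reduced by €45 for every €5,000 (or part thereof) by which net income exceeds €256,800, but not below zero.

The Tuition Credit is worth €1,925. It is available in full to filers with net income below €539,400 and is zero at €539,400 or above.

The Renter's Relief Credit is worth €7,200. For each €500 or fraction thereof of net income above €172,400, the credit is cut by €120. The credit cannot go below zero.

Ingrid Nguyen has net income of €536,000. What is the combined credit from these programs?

€2,192

Apprenticeship Credit: income exceeds €256,800 by €279,200, which is 56 full-or-partial €5,000 increments; reduction = 56 × €45 = €2,520, leaving €267.
Tuition Credit: €536,000 is below the €539,400 cutoff, so the full €1,925 applies.
Renter's Relief Credit: income exceeds €172,400 by €363,600 → 728 increments × €120 = €87,360 ≥ base, so the credit is €0.
Total: €267 + €1,925 + €0 = €2,192.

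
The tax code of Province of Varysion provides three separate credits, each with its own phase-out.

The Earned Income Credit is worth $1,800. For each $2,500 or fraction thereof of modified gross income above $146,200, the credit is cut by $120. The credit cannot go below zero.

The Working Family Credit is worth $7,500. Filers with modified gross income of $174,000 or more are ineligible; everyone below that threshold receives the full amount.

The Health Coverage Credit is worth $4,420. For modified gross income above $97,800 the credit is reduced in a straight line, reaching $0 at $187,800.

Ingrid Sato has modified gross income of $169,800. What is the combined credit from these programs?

Earned Income Credit: income exceeds $146,200 by $23,600, which is 10 full-or-partial $2,500 increments; reduction = 10 × $120 = $1,200, leaving $600.
Working Family Credit: $169,800 is below the $174,000 cutoff, so the full $7,500 applies.
Health Coverage Credit: $169,800 is $72,000 into a $90,000 phase-out range, leaving 18,000/90,000 of the credit: $4,420 × 18,000/90,000 = $884.
Total: $600 + $7,500 + $884 = $8,984.

$8,984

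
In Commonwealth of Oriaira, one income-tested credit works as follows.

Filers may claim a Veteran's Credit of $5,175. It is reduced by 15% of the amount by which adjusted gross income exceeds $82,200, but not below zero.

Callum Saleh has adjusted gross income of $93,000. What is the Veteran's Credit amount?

Veteran's Credit: 15% of the $10,800 excess over $82,200 is $1,620; credit = $5,175 − $1,620 = $3,555.

$3,555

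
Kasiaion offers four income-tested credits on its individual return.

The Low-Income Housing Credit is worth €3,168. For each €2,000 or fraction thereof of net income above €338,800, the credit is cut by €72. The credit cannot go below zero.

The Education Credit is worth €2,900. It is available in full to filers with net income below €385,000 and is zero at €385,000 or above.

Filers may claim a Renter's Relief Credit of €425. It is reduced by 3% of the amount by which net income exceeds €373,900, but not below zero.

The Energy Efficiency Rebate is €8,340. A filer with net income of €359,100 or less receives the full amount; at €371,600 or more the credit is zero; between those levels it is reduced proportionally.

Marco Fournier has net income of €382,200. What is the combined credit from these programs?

Low-Income Housing Credit: income exceeds €338,800 by €43,400, which is 22 full-or-partial €2,000 increments; reduction = 22 × €72 = €1,584, leaving €1,584.
Education Credit: €382,200 is below the €385,000 cutoff, so the full €2,900 applies.
Renter's Relief Credit: 3% of the €8,300 excess over €373,900 is €249; credit = €425 − €249 = €176.
Energy Efficiency Rebate: €382,200 is at or above €371,600, so the credit is €0.
Total: €1,584 + €2,900 + €176 + €0 = €4,660.

€4,660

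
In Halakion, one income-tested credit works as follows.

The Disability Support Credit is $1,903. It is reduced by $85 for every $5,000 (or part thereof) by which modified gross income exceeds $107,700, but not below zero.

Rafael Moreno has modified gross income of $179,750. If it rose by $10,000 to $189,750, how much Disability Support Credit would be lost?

$170

At $179,750 — income exceeds $107,700 by $72,050, which is 15 full-or-partial $5,000 increments; reduction = 15 × $85 = $1,275, leaving $628.
At $189,750 — income exceeds $107,700 by $82,050, which is 17 full-or-partial $5,000 increments; reduction = 17 × $85 = $1,445, leaving $458.
Lost: $628 − $458 = $170.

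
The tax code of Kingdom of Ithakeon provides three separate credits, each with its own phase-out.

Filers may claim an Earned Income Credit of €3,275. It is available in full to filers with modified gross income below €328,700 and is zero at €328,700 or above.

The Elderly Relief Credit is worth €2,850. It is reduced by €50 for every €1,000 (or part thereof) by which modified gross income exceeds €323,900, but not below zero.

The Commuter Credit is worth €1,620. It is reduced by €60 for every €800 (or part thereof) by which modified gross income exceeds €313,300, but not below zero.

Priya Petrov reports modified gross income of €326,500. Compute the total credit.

€6,575

Earned Income Credit: €326,500 is below the €328,700 cutoff, so the full €3,275 applies.
Elderly Relief Credit: income exceeds €323,900 by €2,600, which is 3 full-or-partial €1,000 increments; reduction = 3 × €50 = €150, leaving €2,700.
Commuter Credit: income exceeds €313,300 by €13,200, which is 17 full-or-partial €800 increments; reduction = 17 × €60 = €1,020, leaving €600.
Total: €3,275 + €2,700 + €600 = €6,575.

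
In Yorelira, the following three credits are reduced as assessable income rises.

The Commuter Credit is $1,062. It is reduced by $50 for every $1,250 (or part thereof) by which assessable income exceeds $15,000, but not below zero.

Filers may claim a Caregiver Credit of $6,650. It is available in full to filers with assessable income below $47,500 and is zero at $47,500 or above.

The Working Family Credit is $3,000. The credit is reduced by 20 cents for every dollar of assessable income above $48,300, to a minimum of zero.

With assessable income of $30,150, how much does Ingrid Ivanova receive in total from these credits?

$10,062

Commuter Credit: income exceeds $15,000 by $15,150, which is 13 full-or-partial $1,250 increments; reduction = 13 × $50 = $650, leaving $412.
Caregiver Credit: $30,150 is below the $47,500 cutoff, so the full $6,650 applies.
Working Family Credit: $30,150 is at or below the $48,300 threshold, so the full $3,000 applies.
Total: $412 + $6,650 + $3,000 = $10,062.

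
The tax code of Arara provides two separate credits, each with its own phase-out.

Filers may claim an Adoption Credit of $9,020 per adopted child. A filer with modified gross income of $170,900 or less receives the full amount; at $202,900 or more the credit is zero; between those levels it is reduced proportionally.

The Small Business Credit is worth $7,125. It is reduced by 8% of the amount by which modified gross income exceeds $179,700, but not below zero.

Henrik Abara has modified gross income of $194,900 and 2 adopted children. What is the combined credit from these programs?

$10,419

Adoption Credit: base = 2 × $9,020 = $18,040. $194,900 is $24,000 into a $32,000 phase-out range, leaving 8,000/32,000 of the credit: $18,040 × 8,000/32,000 = $4,510.
Small Business Credit: 8% of the $15,200 excess over $179,700 is $1,216; credit = $7,125 − $1,216 = $5,909.
Total: $4,510 + $5,909 = $10,419.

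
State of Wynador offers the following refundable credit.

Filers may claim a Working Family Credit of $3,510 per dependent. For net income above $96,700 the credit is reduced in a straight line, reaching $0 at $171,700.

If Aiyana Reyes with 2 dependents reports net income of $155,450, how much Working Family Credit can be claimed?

$1,521

Working Family Credit: base = 2 × $3,510 = $7,020. $155,450 is $58,750 into a $75,000 phase-out range, leaving 16,250/75,000 of the credit: $7,020 × 16,250/75,000 = $1,521.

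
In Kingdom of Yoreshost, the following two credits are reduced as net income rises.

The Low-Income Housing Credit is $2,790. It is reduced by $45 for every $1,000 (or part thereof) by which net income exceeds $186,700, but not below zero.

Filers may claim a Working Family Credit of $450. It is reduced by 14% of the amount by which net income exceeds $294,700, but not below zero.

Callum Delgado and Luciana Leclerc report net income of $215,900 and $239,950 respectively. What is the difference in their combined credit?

$1,080

Callum ($215,900): Low-Income Housing Credit: income exceeds $186,700 by $29,200, which is 30 full-or-partial $1,000 increments; reduction = 30 × $45 = $1,350, leaving $1,440. Working Family Credit: $215,900 is at or below the $294,700 threshold, so the full $450 applies. total $1,440 + $450 = $1,890
Luciana ($239,950): Low-Income Housing Credit: income exceeds $186,700 by $53,250, which is 54 full-or-partial $1,000 increments; reduction = 54 × $45 = $2,430, leaving $360. Working Family Credit: $239,950 is at or below the $294,700 threshold, so the full $450 applies. total $360 + $450 = $810
Difference: |$1,890 − $810| = $1,080.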